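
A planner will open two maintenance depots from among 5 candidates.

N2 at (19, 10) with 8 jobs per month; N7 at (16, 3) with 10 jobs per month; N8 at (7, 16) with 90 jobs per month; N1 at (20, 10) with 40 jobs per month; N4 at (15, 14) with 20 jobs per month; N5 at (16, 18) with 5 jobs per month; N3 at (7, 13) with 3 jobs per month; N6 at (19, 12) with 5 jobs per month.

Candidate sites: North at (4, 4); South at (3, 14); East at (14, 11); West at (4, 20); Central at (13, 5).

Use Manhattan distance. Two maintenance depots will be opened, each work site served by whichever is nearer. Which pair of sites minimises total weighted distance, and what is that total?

Evaluate every pair (each demand assigned to the nearer of the two):
  {South, East}: total = 1138
  {East, West}: total = 1240
  {South, Central}: total = 1538
  {West, Central}: total = 1633
  {East, Central}: total = 1640
  {North, East}: total = 1690
  {North, South}: total = 2100
  {South, West}: total = 2195
  {North, West}: total = 2363
  {North, Central}: total = 2369
Best pair: {South, East} with total 1138.

{South, East}, total 1138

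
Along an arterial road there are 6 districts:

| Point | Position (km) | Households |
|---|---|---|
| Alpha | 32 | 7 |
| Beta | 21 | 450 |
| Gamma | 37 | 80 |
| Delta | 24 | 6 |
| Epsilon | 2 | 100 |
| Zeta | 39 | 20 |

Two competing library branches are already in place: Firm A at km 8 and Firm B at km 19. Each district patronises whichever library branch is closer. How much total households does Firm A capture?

The indifferent point is the midpoint (8+19)/2 = 13.5; districts left of it (closer to Firm A at 8) go to Firm A, those right go to Firm B.
  Epsilon at 2 (w=100) → Firm A
  Beta at 21 (w=450) → Firm B
  Delta at 24 (w=6) → Firm B
  Alpha at 32 (w=7) → Firm B
  Gamma at 37 (w=80) → Firm B
  Zeta at 39 (w=20) → Firm B
Firm A captures 100; Firm B captures 563.

100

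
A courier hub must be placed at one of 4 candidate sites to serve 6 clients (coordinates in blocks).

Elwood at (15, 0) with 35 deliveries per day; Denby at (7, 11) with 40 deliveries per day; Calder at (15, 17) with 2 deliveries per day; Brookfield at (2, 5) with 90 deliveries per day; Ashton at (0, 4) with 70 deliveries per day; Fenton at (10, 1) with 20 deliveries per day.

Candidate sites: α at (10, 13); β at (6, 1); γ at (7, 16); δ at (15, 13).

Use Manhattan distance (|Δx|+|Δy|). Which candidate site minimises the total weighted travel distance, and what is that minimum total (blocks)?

Total weighted distance at each candidate:
  α (10, 13): total = 3858
  β (6, 1): total = 2270
  γ (7, 16): total = 4188
  δ (15, 13): total = 4773
Minimum is at β with total 2270 blocks.

β, total 2270 blocks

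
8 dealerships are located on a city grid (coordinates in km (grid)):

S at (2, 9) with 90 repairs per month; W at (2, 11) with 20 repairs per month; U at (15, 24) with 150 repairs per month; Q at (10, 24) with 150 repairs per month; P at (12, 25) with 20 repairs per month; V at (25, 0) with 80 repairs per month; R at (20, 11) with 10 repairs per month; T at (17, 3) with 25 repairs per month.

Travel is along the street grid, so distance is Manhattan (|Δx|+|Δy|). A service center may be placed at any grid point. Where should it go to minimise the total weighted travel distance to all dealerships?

Manhattan distance separates: Σwᵢ(|x−xᵢ|+|y−yᵢ|) = Σwᵢ|x−xᵢ| + Σwᵢ|y−yᵢ|, so x and y are optimised independently as 1-D weighted medians.
Total weight W = 545; half = 272.5.
x-coordinate, sorted with cumulative weight:
  x=2 (S, w=90) cum 90
  x=2 (W, w=20) cum 110
  x=10 (Q, w=150) cum 260
  x=12 (P, w=20) cum 280  ← median
  x=15 (U, w=150) cum 430
  x=17 (T, w=25) cum 455
  x=20 (R, w=10) cum 465
  x=25 (V, w=80) cum 545
⇒ x* = 12
y-coordinate, sorted with cumulative weight:
  y=0 (V, w=80) cum 80
  y=3 (T, w=25) cum 105
  y=9 (S, w=90) cum 195
  y=11 (W, w=20) cum 215
  y=11 (R, w=10) cum 225
  y=24 (U, w=150) cum 375  ← median
  y=24 (Q, w=150) cum 525
  y=25 (P, w=20) cum 545
⇒ y* = 24

(12, 24)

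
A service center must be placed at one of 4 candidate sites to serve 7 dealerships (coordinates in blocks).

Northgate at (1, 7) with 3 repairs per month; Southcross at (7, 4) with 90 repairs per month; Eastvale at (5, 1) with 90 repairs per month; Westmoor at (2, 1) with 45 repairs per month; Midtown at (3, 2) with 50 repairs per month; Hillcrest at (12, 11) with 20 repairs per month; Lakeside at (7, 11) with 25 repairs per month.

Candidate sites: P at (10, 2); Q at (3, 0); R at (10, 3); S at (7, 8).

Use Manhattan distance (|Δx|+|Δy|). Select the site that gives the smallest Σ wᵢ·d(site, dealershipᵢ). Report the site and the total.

Q, total 1982 blocks

Total weighted distance at each candidate:
  P (10, 2): total = 2307
  Q (3, 0): total = 1982
  R (10, 3): total = 2354
  S (7, 8): total = 2466
Minimum is at Q with total 1982 blocks.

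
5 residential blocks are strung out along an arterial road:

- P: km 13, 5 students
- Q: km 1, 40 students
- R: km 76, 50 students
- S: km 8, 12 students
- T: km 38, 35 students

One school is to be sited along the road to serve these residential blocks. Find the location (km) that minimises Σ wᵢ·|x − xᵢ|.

x = 38

For a sum of weighted absolute distances on a line, the optimum is the weighted median (not the mean). Total weight W = 142; half-weight = 71.
Sort by position and accumulate weight:
  km 1 (Q, w=40) → cum 40
  km 8 (S, w=12) → cum 52
  km 13 (P, w=5) → cum 57
  km 38 (T, w=35) → cum 92  ≥ 71 → median here
  km 76 (R, w=50) → cum 142
Optimal location: km 38.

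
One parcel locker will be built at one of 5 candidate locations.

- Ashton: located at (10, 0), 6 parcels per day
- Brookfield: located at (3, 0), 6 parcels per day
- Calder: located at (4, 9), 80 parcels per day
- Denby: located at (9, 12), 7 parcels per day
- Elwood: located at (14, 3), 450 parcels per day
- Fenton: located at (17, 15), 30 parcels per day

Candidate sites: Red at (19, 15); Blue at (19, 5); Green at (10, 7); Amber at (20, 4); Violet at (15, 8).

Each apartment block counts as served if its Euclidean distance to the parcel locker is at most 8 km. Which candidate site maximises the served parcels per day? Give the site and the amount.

Green, covering 543

Coverage radius r = 8 km; a point is covered iff (Δx)²+(Δy)² ≤ 8² = 64.
  Red (19, 15): covers {Fenton} → 30
  Blue (19, 5): covers {Elwood} → 450
  Green (10, 7): covers {Ashton, Calder, Denby, Elwood} → 543
  Amber (20, 4): covers {Elwood} → 450
  Violet (15, 8): covers {Denby, Elwood, Fenton} → 487
Maximum coverage at Green: 543 parcels per day.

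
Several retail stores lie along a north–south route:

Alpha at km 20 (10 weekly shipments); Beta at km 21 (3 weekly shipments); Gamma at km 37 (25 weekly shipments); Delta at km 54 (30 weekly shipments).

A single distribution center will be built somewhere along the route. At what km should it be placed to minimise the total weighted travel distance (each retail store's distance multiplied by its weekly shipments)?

For a sum of weighted absolute distances on a line, the optimum is the weighted median (not the mean). Total weight W = 68; half-weight = 34.
Sort by position and accumulate weight:
  km 20 (Alpha, w=10) → cum 10
  km 21 (Beta, w=3) → cum 13
  km 37 (Gamma, w=25) → cum 38  ≥ 34 → median here
  km 54 (Delta, w=30) → cum 68
Optimal location: km 37.

x = 37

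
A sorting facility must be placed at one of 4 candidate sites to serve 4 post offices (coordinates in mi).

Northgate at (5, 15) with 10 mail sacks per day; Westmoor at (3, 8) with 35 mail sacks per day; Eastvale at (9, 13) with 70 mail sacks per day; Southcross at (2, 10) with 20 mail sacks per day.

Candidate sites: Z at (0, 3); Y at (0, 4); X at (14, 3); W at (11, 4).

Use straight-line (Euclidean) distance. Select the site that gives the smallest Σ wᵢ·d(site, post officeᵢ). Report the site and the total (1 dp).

W, total 1300.1 mi

Total weighted distance at each candidate:
  Z (0, 3): total = 1421.4
  Y (0, 4): total = 1313.3
  X (14, 3): total = 1633.4
  W (11, 4): total = 1300.1
Minimum is at W with total 1300.1 mi.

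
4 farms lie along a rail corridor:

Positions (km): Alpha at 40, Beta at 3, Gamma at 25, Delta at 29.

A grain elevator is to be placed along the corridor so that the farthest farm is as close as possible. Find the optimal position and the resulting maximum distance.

location 21.5, max distance 18.5

The 1-center on a line is the midpoint of the two extreme points: leftmost at 3, rightmost at 40.
Optimal location = (3 + 40)/2 = 21.5; maximum distance = (40 − 3)/2 = 18.5.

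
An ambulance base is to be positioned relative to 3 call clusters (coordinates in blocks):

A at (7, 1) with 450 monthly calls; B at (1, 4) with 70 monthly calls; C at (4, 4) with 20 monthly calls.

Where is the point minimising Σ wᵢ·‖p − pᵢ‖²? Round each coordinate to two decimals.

The minimiser of Σwᵢ‖p−pᵢ‖² is the weighted centroid p* = (Σwᵢpᵢ)/(Σwᵢ).
Σwᵢ = 540.
Σwᵢxᵢ = 450·7 + 70·1 + 20·4 = 3300.
Σwᵢyᵢ = 450·1 + 70·4 + 20·4 = 810.
x* = 3300/540 = 6.11, y* = 810/540 = 1.50.

(6.11, 1.50)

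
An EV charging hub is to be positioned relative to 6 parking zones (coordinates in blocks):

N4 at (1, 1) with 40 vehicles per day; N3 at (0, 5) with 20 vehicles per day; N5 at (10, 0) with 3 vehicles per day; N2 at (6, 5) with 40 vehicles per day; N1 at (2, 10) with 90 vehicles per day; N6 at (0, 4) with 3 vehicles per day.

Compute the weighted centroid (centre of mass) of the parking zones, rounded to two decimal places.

The minimiser of Σwᵢ‖p−pᵢ‖² is the weighted centroid p* = (Σwᵢpᵢ)/(Σwᵢ).
Σwᵢ = 196.
Σwᵢxᵢ = 40·1 + 20·0 + 3·10 + 40·6 + 90·2 + 3·0 = 490.
Σwᵢyᵢ = 40·1 + 20·5 + 3·0 + 40·5 + 90·10 + 3·4 = 1252.
x* = 490/196 = 2.50, y* = 1252/196 = 6.39.

(2.50, 6.39)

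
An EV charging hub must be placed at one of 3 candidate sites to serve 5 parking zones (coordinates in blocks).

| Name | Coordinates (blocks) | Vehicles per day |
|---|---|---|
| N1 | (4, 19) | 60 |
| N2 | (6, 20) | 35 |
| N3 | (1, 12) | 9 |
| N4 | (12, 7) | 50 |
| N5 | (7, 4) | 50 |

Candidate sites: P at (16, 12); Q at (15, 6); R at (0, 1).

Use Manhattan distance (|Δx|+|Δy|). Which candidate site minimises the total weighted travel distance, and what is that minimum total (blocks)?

Total weighted distance at each candidate:
  P (16, 12): total = 3205
  Q (15, 6): total = 3125
  R (0, 1): total = 3703
Minimum is at Q with total 3125 blocks.

Q, total 3125 blocks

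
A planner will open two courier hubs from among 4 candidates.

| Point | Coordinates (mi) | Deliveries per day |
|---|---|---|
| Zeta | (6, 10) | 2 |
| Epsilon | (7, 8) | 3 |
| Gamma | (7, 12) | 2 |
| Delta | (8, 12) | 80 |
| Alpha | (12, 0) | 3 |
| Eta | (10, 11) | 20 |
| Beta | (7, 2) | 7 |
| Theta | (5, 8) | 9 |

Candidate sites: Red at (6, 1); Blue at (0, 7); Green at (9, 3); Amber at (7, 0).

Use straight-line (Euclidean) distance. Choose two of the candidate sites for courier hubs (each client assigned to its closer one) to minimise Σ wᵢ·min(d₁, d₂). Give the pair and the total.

{Blue, Green}, total 1006.7

Evaluate every pair (each demand assigned to the nearer of the two):
  {Blue, Green}: total = 1006.7
  {Red, Green}: total = 1015.8
  {Green, Amber}: total = 1019.9
  {Red, Blue}: total = 1096.0
  {Blue, Amber}: total = 1096.9
  {Red, Amber}: total = 1259.7
Best pair: {Blue, Green} with total 1006.7.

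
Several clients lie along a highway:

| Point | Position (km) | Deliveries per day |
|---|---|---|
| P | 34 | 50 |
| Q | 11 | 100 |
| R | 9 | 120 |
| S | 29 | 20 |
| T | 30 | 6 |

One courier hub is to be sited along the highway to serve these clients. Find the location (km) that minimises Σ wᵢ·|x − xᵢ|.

x = 11

For a sum of weighted absolute distances on a line, the optimum is the weighted median (not the mean). Total weight W = 296; half-weight = 148.
Sort by position and accumulate weight:
  km 9 (R, w=120) → cum 120
  km 11 (Q, w=100) → cum 220  ≥ 148 → median here
  km 29 (S, w=20) → cum 240
  km 30 (T, w=6) → cum 246
  km 34 (P, w=50) → cum 296
Optimal location: km 11.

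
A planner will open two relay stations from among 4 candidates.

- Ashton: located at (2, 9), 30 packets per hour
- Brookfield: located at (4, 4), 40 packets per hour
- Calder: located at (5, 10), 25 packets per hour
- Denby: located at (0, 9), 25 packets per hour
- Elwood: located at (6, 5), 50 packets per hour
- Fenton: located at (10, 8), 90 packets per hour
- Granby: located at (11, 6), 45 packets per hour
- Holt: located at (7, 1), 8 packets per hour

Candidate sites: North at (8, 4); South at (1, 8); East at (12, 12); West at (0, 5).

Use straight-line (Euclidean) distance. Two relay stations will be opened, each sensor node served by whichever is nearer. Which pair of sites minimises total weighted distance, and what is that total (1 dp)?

Evaluate every pair (each demand assigned to the nearer of the two):
  {North, South}: total = 1051.4
  {North, West}: total = 1263.7
  {South, East}: total = 1431.1
  {North, East}: total = 1499.7
  {East, West}: total = 1616.6
  {South, West}: total = 1979.5
Best pair: {North, South} with total 1051.4.

{North, South}, total 1051.4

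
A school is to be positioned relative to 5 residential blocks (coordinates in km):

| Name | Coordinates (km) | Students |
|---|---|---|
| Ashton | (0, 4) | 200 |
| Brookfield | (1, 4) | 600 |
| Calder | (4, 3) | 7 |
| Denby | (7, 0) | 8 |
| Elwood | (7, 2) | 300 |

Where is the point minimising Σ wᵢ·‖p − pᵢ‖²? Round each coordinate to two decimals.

The minimiser of Σwᵢ‖p−pᵢ‖² is the weighted centroid p* = (Σwᵢpᵢ)/(Σwᵢ).
Σwᵢ = 1115.
Σwᵢxᵢ = 200·0 + 600·1 + 7·4 + 8·7 + 300·7 = 2784.
Σwᵢyᵢ = 200·4 + 600·4 + 7·3 + 8·0 + 300·2 = 3821.
x* = 2784/1115 = 2.50, y* = 3821/1115 = 3.43.

(2.50, 3.43)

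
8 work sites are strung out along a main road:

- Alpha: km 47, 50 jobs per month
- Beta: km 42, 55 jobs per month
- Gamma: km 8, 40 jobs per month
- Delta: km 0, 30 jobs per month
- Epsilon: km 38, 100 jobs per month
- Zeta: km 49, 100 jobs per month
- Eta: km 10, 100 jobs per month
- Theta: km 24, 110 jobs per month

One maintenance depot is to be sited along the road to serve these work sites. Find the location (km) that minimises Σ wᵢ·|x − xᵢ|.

x = 38

For a sum of weighted absolute distances on a line, the optimum is the weighted median (not the mean). Total weight W = 585; half-weight = 292.5.
Sort by position and accumulate weight:
  km 0 (Delta, w=30) → cum 30
  km 8 (Gamma, w=40) → cum 70
  km 10 (Eta, w=100) → cum 170
  km 24 (Theta, w=110) → cum 280
  km 38 (Epsilon, w=100) → cum 380  ≥ 292.5 → median here
  km 42 (Beta, w=55) → cum 435
  km 47 (Alpha, w=50) → cum 485
  km 49 (Zeta, w=100) → cum 585
Optimal location: km 38.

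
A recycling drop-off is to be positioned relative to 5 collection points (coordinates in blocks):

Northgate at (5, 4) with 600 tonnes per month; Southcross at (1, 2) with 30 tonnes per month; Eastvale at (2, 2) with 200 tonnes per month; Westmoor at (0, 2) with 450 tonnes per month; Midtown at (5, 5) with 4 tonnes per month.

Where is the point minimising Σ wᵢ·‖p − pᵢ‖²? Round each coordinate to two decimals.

(2.69, 2.94)

The minimiser of Σwᵢ‖p−pᵢ‖² is the weighted centroid p* = (Σwᵢpᵢ)/(Σwᵢ).
Σwᵢ = 1284.
Σwᵢxᵢ = 600·5 + 30·1 + 200·2 + 450·0 + 4·5 = 3450.
Σwᵢyᵢ = 600·4 + 30·2 + 200·2 + 450·2 + 4·5 = 3780.
x* = 3450/1284 = 2.69, y* = 3780/1284 = 2.94.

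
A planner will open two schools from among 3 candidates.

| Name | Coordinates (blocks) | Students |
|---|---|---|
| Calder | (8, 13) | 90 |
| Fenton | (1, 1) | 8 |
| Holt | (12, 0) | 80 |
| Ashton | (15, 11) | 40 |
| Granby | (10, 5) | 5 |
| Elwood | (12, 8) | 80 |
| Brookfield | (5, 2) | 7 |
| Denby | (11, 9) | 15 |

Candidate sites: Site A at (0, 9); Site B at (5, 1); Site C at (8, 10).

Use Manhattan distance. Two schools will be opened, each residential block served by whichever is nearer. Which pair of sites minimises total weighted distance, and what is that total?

{Site B, Site C}, total 1844

Evaluate every pair (each demand assigned to the nearer of the two):
  {Site B, Site C}: total = 1844
  {Site A, Site C}: total = 2434
  {Site A, Site B}: total = 3689
Best pair: {Site B, Site C} with total 1844.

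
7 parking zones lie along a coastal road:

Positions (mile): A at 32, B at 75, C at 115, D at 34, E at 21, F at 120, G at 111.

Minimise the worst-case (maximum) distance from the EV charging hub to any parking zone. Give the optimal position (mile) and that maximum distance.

The 1-center on a line is the midpoint of the two extreme points: leftmost at 21, rightmost at 120.
Optimal location = (21 + 120)/2 = 70.5; maximum distance = (120 − 21)/2 = 49.5.

location 70.5, max distance 49.5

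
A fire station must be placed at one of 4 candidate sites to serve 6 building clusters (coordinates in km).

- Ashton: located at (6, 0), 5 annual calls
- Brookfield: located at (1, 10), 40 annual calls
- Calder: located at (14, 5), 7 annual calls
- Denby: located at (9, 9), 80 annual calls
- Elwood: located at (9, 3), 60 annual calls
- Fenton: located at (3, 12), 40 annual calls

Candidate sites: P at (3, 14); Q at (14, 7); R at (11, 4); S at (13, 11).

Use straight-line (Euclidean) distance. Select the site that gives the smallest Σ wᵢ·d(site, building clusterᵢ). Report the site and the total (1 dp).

R, total 1538.2 km

Total weighted distance at each candidate:
  P (3, 14): total = 1806.6
  Q (14, 7): total = 1899.1
  R (11, 4): total = 1538.2
  S (13, 11): total = 1885.9
Minimum is at R with total 1538.2 km.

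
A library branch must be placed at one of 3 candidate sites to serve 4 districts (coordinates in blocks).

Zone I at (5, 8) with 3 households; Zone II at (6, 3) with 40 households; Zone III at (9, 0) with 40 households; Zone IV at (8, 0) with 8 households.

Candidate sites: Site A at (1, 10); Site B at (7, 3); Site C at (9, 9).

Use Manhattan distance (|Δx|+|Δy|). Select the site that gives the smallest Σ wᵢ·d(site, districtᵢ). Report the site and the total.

Total weighted distance at each candidate:
  Site A (1, 10): total = 1354
  Site B (7, 3): total = 293
  Site C (9, 9): total = 815
Minimum is at Site B with total 293 blocks.

Site B, total 293 blocks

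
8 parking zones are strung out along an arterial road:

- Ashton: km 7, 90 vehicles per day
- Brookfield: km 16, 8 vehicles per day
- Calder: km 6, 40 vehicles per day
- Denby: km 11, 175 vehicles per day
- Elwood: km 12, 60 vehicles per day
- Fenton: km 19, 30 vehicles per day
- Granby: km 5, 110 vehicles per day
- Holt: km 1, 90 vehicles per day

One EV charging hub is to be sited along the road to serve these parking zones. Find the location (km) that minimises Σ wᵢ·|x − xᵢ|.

x = 7

For a sum of weighted absolute distances on a line, the optimum is the weighted median (not the mean). Total weight W = 603; half-weight = 301.5.
Sort by position and accumulate weight:
  km 1 (Holt, w=90) → cum 90
  km 5 (Granby, w=110) → cum 200
  km 6 (Calder, w=40) → cum 240
  km 7 (Ashton, w=90) → cum 330  ≥ 301.5 → median here
  km 11 (Denby, w=175) → cum 505
  km 12 (Elwood, w=60) → cum 565
  km 16 (Brookfield, w=8) → cum 573
  km 19 (Fenton, w=30) → cum 603
Optimal location: km 7.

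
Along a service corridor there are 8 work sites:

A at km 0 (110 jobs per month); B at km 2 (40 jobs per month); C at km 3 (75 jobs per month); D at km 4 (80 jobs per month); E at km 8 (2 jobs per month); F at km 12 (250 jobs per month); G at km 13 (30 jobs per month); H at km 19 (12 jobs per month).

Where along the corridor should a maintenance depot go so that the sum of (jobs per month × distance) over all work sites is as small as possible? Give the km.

For a sum of weighted absolute distances on a line, the optimum is the weighted median (not the mean). Total weight W = 599; half-weight = 299.5.
Sort by position and accumulate weight:
  km 0 (A, w=110) → cum 110
  km 2 (B, w=40) → cum 150
  km 3 (C, w=75) → cum 225
  km 4 (D, w=80) → cum 305  ≥ 299.5 → median here
  km 8 (E, w=2) → cum 307
  km 12 (F, w=250) → cum 557
  km 13 (G, w=30) → cum 587
  km 19 (H, w=12) → cum 599
Optimal location: km 4.

x = 4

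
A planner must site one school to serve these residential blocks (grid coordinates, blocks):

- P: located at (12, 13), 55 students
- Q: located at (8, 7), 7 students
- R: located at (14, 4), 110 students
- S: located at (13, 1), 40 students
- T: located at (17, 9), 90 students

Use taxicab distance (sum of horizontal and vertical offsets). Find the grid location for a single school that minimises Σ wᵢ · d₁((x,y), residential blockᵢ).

(14, 7)

Manhattan distance separates: Σwᵢ(|x−xᵢ|+|y−yᵢ|) = Σwᵢ|x−xᵢ| + Σwᵢ|y−yᵢ|, so x and y are optimised independently as 1-D weighted medians.
Total weight W = 302; half = 151.
x-coordinate, sorted with cumulative weight:
  x=8 (Q, w=7) cum 7
  x=12 (P, w=55) cum 62
  x=13 (S, w=40) cum 102
  x=14 (R, w=110) cum 212  ← median
  x=17 (T, w=90) cum 302
⇒ x* = 14
y-coordinate, sorted with cumulative weight:
  y=1 (S, w=40) cum 40
  y=4 (R, w=110) cum 150
  y=7 (Q, w=7) cum 157  ← median
  y=9 (T, w=90) cum 247
  y=13 (P, w=55) cum 302
⇒ y* = 7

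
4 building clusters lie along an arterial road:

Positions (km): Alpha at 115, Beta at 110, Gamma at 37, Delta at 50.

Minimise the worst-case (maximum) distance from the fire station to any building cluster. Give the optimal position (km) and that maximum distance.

location 76, max distance 39

The 1-center on a line is the midpoint of the two extreme points: leftmost at 37, rightmost at 115.
Optimal location = (37 + 115)/2 = 76; maximum distance = (115 − 37)/2 = 39.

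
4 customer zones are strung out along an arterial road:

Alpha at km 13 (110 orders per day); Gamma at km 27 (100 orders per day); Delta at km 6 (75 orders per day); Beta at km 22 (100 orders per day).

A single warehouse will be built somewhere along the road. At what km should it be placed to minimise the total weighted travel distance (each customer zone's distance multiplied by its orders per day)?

For a sum of weighted absolute distances on a line, the optimum is the weighted median (not the mean). Total weight W = 385; half-weight = 192.5.
Sort by position and accumulate weight:
  km 6 (Delta, w=75) → cum 75
  km 13 (Alpha, w=110) → cum 185
  km 22 (Beta, w=100) → cum 285  ≥ 192.5 → median here
  km 27 (Gamma, w=100) → cum 385
Optimal location: km 22.

x = 22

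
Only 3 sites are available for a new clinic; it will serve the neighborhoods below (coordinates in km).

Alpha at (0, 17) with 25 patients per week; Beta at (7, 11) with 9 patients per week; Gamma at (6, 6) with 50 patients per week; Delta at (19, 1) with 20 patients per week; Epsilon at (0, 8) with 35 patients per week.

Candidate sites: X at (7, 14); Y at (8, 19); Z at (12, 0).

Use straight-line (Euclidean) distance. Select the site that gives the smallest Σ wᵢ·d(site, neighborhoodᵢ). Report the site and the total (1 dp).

Total weighted distance at each candidate:
  X (7, 14): total = 1297.0
  Y (8, 19): total = 1834.3
  Z (12, 0): total = 1699.4
Minimum is at X with total 1297.0 km.

X, total 1297.0 km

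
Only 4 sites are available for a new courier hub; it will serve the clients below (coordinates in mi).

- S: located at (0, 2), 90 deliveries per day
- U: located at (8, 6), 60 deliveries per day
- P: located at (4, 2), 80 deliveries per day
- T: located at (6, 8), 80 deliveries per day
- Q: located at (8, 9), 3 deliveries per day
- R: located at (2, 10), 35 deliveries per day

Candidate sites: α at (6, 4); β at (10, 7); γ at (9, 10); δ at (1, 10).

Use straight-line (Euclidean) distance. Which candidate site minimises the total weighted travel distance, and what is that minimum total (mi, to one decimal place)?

Total weighted distance at each candidate:
  α (6, 4): total = 1553.7
  β (10, 7): total = 2402.6
  γ (9, 10): total = 2623.5
  δ (1, 10): total = 2379.9
Minimum is at α with total 1553.7 mi.

α, total 1553.7 mi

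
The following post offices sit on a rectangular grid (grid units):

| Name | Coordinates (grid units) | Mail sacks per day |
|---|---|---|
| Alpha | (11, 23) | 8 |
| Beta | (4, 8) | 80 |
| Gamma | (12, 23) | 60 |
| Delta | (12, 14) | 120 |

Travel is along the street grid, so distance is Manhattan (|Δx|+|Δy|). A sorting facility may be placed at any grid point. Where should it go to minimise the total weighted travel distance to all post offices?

Manhattan distance separates: Σwᵢ(|x−xᵢ|+|y−yᵢ|) = Σwᵢ|x−xᵢ| + Σwᵢ|y−yᵢ|, so x and y are optimised independently as 1-D weighted medians.
Total weight W = 268; half = 134.
x-coordinate, sorted with cumulative weight:
  x=4 (Beta, w=80) cum 80
  x=11 (Alpha, w=8) cum 88
  x=12 (Gamma, w=60) cum 148  ← median
  x=12 (Delta, w=120) cum 268
⇒ x* = 12
y-coordinate, sorted with cumulative weight:
  y=8 (Beta, w=80) cum 80
  y=14 (Delta, w=120) cum 200  ← median
  y=23 (Alpha, w=8) cum 208
  y=23 (Gamma, w=60) cum 268
⇒ y* = 14

(12, 14)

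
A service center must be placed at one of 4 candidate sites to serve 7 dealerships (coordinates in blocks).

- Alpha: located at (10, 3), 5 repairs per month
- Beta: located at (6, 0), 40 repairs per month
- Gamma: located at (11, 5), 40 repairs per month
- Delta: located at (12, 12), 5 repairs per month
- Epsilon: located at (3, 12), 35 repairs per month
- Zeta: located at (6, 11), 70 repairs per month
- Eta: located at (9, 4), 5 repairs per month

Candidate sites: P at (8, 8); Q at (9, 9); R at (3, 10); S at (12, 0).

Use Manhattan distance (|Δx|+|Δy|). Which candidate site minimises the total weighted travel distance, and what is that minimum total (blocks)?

P, total 1405 blocks

Total weighted distance at each candidate:
  P (8, 8): total = 1405
  Q (9, 9): total = 1475
  R (3, 10): total = 1575
  S (12, 0): total = 2525
Minimum is at P with total 1405 blocks.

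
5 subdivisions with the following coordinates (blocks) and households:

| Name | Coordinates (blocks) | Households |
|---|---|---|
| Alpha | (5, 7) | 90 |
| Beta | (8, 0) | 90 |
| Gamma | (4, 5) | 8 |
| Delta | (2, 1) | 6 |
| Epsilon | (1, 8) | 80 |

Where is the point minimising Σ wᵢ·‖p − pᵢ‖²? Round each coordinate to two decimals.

(4.72, 4.80)

The minimiser of Σwᵢ‖p−pᵢ‖² is the weighted centroid p* = (Σwᵢpᵢ)/(Σwᵢ).
Σwᵢ = 274.
Σwᵢxᵢ = 90·5 + 90·8 + 8·4 + 6·2 + 80·1 = 1294.
Σwᵢyᵢ = 90·7 + 90·0 + 8·5 + 6·1 + 80·8 = 1316.
x* = 1294/274 = 4.72, y* = 1316/274 = 4.80.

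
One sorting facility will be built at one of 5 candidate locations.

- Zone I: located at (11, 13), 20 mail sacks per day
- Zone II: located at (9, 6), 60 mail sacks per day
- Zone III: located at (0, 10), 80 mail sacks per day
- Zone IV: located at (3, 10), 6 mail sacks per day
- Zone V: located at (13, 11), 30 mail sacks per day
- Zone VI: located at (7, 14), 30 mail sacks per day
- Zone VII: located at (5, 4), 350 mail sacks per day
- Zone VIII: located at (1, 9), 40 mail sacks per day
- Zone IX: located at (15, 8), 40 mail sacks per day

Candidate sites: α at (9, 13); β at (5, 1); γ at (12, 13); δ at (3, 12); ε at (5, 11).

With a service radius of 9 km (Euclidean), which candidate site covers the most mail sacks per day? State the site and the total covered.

ε, covering 616

Coverage radius r = 9 km; a point is covered iff (Δx)²+(Δy)² ≤ 9² = 81.
  α (9, 13): covers {Zone I, Zone II, Zone IV, Zone V, Zone VI, Zone VIII, Zone IX} → 226
  β (5, 1): covers {Zone II, Zone VII, Zone VIII} → 450
  γ (12, 13): covers {Zone I, Zone II, Zone V, Zone VI, Zone IX} → 180
  δ (3, 12): covers {Zone I, Zone II, Zone III, Zone IV, Zone VI, Zone VII, Zone VIII} → 586
  ε (5, 11): covers {Zone I, Zone II, Zone III, Zone IV, Zone V, Zone VI, Zone VII, Zone VIII} → 616
Maximum coverage at ε: 616 mail sacks per day.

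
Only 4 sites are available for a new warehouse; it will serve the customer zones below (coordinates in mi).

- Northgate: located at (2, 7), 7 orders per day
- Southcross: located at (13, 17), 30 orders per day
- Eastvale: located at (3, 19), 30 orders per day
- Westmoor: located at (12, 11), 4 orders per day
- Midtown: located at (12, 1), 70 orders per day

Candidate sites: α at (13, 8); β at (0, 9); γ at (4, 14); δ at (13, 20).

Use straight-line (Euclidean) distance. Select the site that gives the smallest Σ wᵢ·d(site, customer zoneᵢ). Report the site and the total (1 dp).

α, total 1300.9 mi

Total weighted distance at each candidate:
  α (13, 8): total = 1300.9
  β (0, 9): total = 1849.2
  γ (4, 14): total = 1591.2
  δ (13, 20): total = 1878.8
Minimum is at α with total 1300.9 mi.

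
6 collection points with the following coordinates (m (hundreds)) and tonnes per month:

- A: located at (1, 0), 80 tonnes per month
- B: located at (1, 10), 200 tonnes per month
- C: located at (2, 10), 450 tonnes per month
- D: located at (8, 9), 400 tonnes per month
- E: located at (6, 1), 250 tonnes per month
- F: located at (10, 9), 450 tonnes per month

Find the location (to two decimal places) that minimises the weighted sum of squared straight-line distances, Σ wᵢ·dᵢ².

The minimiser of Σwᵢ‖p−pᵢ‖² is the weighted centroid p* = (Σwᵢpᵢ)/(Σwᵢ).
Σwᵢ = 1830.
Σwᵢxᵢ = 80·1 + 200·1 + 450·2 + 400·8 + 250·6 + 450·10 = 10380.
Σwᵢyᵢ = 80·0 + 200·10 + 450·10 + 400·9 + 250·1 + 450·9 = 14400.
x* = 10380/1830 = 5.67, y* = 14400/1830 = 7.87.

(5.67, 7.87)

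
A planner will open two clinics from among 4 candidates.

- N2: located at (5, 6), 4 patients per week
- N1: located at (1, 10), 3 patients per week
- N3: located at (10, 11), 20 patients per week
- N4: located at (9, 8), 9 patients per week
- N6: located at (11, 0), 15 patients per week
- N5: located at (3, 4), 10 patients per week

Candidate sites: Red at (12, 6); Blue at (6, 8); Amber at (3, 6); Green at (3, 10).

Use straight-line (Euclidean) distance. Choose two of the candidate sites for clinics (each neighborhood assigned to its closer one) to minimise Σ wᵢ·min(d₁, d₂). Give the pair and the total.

Evaluate every pair (each demand assigned to the nearer of the two):
  {Red, Amber}: total = 272.8
  {Red, Blue}: total = 293.3
  {Blue, Amber}: total = 309.9
  {Red, Green}: total = 315.3
  {Blue, Green}: total = 333.5
  {Amber, Green}: total = 382.3
Best pair: {Red, Amber} with total 272.8.

{Red, Amber}, total 272.8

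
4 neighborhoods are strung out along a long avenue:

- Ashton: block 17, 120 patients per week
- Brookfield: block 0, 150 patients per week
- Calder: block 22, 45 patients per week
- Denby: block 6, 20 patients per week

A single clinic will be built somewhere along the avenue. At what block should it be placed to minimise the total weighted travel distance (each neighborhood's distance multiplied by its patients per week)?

For a sum of weighted absolute distances on a line, the optimum is the weighted median (not the mean). Total weight W = 335; half-weight = 167.5.
Sort by position and accumulate weight:
  block 0 (Brookfield, w=150) → cum 150
  block 6 (Denby, w=20) → cum 170  ≥ 167.5 → median here
  block 17 (Ashton, w=120) → cum 290
  block 22 (Calder, w=45) → cum 335
Optimal location: block 6.

x = 6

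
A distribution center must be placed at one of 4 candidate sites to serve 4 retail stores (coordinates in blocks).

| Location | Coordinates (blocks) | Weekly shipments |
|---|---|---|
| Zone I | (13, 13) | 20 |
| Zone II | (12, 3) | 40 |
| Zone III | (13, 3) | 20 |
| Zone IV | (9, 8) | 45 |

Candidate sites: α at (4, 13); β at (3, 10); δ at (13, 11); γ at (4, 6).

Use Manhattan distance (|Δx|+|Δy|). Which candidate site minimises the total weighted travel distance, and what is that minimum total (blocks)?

δ, total 875 blocks

Total weighted distance at each candidate:
  α (4, 13): total = 1730
  β (3, 10): total = 1600
  δ (13, 11): total = 875
  γ (4, 6): total = 1315
Minimum is at δ with total 875 blocks.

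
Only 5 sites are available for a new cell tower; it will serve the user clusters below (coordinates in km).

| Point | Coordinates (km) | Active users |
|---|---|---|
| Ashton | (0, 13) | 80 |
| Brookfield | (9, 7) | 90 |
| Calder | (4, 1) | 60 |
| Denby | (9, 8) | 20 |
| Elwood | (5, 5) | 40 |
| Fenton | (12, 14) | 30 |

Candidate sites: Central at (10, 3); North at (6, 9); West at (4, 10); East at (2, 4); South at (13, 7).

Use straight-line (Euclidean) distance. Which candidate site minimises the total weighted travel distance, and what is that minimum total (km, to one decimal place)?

North, total 1858.6 km

Total weighted distance at each candidate:
  Central (10, 3): total = 2534.7
  North (6, 9): total = 1858.6
  West (4, 10): total = 2044.8
  East (2, 4): total = 2351.3
  South (13, 7): total = 2778.9
Minimum is at North with total 1858.6 km.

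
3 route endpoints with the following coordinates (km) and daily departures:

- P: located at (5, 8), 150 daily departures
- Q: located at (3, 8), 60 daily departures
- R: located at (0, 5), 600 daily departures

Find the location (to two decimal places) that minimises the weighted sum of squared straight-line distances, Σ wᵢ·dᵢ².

The minimiser of Σwᵢ‖p−pᵢ‖² is the weighted centroid p* = (Σwᵢpᵢ)/(Σwᵢ).
Σwᵢ = 810.
Σwᵢxᵢ = 150·5 + 60·3 + 600·0 = 930.
Σwᵢyᵢ = 150·8 + 60·8 + 600·5 = 4680.
x* = 930/810 = 1.15, y* = 4680/810 = 5.78.

(1.15, 5.78)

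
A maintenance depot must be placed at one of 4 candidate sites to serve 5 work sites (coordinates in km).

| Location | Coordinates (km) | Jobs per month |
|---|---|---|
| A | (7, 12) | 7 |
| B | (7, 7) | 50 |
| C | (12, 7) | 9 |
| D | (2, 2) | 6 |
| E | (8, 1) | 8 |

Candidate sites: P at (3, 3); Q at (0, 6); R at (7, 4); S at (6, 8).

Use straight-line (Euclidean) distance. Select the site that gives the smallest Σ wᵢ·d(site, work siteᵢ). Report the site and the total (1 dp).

S, total 255.8 km

Total weighted distance at each candidate:
  P (3, 3): total = 492.0
  Q (0, 6): total = 628.8
  R (7, 4): total = 316.1
  S (6, 8): total = 255.8
Minimum is at S with total 255.8 km.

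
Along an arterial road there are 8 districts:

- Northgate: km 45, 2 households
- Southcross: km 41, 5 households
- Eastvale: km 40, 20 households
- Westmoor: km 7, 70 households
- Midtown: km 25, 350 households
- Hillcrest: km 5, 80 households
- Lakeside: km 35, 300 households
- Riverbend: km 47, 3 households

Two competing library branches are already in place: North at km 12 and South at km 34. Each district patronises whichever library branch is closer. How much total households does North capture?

150

The indifferent point is the midpoint (12+34)/2 = 23; districts left of it (closer to North at 12) go to North, those right go to South.
  Hillcrest at 5 (w=80) → North
  Westmoor at 7 (w=70) → North
  Midtown at 25 (w=350) → South
  Lakeside at 35 (w=300) → South
  Eastvale at 40 (w=20) → South
  Southcross at 41 (w=5) → South
  Northgate at 45 (w=2) → South
  Riverbend at 47 (w=3) → South
North captures 150; South captures 680.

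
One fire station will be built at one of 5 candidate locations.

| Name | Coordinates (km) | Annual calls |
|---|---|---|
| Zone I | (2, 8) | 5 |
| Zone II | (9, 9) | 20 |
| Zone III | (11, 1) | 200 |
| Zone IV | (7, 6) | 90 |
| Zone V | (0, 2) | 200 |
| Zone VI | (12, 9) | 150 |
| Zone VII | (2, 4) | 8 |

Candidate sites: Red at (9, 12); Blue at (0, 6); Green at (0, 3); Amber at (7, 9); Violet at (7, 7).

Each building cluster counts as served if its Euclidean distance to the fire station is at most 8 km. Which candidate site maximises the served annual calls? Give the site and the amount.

Coverage radius r = 8 km; a point is covered iff (Δx)²+(Δy)² ≤ 8² = 64.
  Red (9, 12): covers {Zone II, Zone IV, Zone VI} → 260
  Blue (0, 6): covers {Zone I, Zone IV, Zone V, Zone VII} → 303
  Green (0, 3): covers {Zone I, Zone IV, Zone V, Zone VII} → 303
  Amber (7, 9): covers {Zone I, Zone II, Zone IV, Zone VI, Zone VII} → 273
  Violet (7, 7): covers {Zone I, Zone II, Zone III, Zone IV, Zone VI, Zone VII} → 473
Maximum coverage at Violet: 473 annual calls.

Violet, covering 473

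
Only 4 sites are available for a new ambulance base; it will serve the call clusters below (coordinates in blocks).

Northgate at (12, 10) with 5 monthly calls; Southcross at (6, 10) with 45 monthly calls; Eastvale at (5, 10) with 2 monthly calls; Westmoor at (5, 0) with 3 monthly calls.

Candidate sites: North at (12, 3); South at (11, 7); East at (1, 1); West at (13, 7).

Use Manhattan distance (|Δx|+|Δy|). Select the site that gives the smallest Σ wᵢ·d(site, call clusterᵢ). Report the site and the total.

South, total 437 blocks

Total weighted distance at each candidate:
  North (12, 3): total = 678
  South (11, 7): total = 437
  East (1, 1): total = 771
  West (13, 7): total = 537
Minimum is at South with total 437 blocks.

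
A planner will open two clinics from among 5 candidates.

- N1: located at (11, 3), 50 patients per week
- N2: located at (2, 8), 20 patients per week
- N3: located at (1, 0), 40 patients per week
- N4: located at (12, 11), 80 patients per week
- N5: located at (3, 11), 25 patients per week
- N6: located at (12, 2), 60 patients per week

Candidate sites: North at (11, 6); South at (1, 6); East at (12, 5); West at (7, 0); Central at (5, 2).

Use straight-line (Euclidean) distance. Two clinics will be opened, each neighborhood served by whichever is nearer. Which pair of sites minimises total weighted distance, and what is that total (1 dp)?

Evaluate every pair (each demand assigned to the nearer of the two):
  {South, East}: total = 1191.2
  {North, South}: total = 1224.7
  {East, Central}: total = 1315.3
  {North, Central}: total = 1348.8
  {North, West}: total = 1465.5
  {East, West}: total = 1470.9
  {North, East}: total = 1586.4
  {South, West}: total = 1959.1
  {South, Central}: total = 1994.5
  {West, Central}: total = 2028.8
Best pair: {South, East} with total 1191.2.

{South, East}, total 1191.2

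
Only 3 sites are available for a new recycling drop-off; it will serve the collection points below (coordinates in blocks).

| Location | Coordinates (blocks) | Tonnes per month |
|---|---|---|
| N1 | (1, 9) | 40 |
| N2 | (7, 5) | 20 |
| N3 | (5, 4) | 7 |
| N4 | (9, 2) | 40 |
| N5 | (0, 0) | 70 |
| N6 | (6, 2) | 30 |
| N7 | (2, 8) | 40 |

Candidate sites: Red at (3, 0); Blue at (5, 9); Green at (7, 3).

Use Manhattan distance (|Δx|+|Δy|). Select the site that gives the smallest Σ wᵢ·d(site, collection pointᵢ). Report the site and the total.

Red, total 1702 blocks

Total weighted distance at each candidate:
  Red (3, 0): total = 1702
  Blue (5, 9): total = 2135
  Green (7, 3): total = 1821
Minimum is at Red with total 1702 blocks.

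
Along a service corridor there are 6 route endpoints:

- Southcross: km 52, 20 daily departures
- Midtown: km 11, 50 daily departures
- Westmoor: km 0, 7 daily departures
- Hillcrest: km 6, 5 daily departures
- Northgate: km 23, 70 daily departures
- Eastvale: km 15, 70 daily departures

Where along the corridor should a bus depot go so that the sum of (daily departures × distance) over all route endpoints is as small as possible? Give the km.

x = 15

For a sum of weighted absolute distances on a line, the optimum is the weighted median (not the mean). Total weight W = 222; half-weight = 111.
Sort by position and accumulate weight:
  km 0 (Westmoor, w=7) → cum 7
  km 6 (Hillcrest, w=5) → cum 12
  km 11 (Midtown, w=50) → cum 62
  km 15 (Eastvale, w=70) → cum 132  ≥ 111 → median here
  km 23 (Northgate, w=70) → cum 202
  km 52 (Southcross, w=20) → cum 222
Optimal location: km 15.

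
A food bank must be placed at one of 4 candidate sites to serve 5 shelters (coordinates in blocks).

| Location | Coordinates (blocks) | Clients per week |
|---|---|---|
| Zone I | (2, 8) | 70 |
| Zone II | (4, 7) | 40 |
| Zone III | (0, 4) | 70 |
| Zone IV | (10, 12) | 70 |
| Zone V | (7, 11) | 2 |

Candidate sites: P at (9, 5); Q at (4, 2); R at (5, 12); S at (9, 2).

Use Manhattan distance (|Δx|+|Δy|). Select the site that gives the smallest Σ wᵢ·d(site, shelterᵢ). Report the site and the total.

R, total 1996 blocks

Total weighted distance at each candidate:
  P (9, 5): total = 2256
  Q (4, 2): total = 2324
  R (5, 12): total = 1996
  S (9, 2): total = 2872
Minimum is at R with total 1996 blocks.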